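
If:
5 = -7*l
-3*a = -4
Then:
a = 4/3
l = -5/7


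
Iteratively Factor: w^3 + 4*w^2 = (w)*(w^2 + 4*w) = w^2*(w + 4)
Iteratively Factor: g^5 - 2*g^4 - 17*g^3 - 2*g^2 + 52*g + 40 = (g - 2)*(g^4 - 17*g^2 - 36*g - 20) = (g - 5)*(g - 2)*(g^3 + 5*g^2 + 8*g + 4) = (g - 5)*(g - 2)*(g + 2)*(g^2 + 3*g + 2) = (g - 5)*(g - 2)*(g + 2)^2*(g + 1)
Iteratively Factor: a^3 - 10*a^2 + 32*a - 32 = (a - 4)*(a^2 - 6*a + 8) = (a - 4)^2*(a - 2)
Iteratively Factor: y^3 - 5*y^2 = (y)*(y^2 - 5*y) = y*(y - 5)*(y)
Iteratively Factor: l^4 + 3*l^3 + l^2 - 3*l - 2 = (l + 1)*(l^3 + 2*l^2 - l - 2) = (l - 1)*(l + 1)*(l^2 + 3*l + 2) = (l - 1)*(l + 1)*(l + 2)*(l + 1)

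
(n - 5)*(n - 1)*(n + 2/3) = n^3 - 16*n^2/3 + n + 10/3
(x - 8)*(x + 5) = x^2 - 3*x - 40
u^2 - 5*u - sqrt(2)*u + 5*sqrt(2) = (u - 5)*(u - sqrt(2))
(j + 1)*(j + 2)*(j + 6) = j^3 + 9*j^2 + 20*j + 12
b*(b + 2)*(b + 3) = b^3 + 5*b^2 + 6*b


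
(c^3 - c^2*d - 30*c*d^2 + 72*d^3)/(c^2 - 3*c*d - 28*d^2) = (-c^3 + c^2*d + 30*c*d^2 - 72*d^3)/(-c^2 + 3*c*d + 28*d^2)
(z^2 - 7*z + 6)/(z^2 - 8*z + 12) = (z - 1)/(z - 2)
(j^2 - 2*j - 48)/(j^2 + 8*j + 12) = (j - 8)/(j + 2)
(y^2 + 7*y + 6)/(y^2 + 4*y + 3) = (y + 6)/(y + 3)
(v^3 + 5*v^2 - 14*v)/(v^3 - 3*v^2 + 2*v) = (v + 7)/(v - 1)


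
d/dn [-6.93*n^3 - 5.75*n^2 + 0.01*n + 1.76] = -20.79*n^2 - 11.5*n + 0.01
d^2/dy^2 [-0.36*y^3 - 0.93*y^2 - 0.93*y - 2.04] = -2.16*y - 1.86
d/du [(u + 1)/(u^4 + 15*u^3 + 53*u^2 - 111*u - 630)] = (u^4 + 15*u^3 + 53*u^2 - 111*u - (u + 1)*(4*u^3 + 45*u^2 + 106*u - 111) - 630)/(u^4 + 15*u^3 + 53*u^2 - 111*u - 630)^2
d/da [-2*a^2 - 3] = -4*a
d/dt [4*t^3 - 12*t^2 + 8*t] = 12*t^2 - 24*t + 8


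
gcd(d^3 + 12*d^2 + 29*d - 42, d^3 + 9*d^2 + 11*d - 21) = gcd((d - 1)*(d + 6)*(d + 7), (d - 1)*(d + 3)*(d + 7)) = d^2 + 6*d - 7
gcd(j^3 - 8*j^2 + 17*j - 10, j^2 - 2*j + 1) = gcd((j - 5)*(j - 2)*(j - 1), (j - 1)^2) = j - 1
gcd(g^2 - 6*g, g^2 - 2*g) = g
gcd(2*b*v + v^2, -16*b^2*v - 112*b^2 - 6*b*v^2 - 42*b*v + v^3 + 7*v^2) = 2*b + v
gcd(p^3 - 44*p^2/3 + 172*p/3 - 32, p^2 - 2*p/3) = p - 2/3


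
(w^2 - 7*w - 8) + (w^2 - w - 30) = 2*w^2 - 8*w - 38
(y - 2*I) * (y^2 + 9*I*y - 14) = y^3 + 7*I*y^2 + 4*y + 28*I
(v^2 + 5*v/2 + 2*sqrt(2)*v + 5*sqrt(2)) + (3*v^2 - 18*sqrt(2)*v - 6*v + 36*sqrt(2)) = 4*v^2 - 16*sqrt(2)*v - 7*v/2 + 41*sqrt(2)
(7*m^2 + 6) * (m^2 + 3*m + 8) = 7*m^4 + 21*m^3 + 62*m^2 + 18*m + 48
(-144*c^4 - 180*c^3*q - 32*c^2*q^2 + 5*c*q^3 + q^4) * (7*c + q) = -1008*c^5 - 1404*c^4*q - 404*c^3*q^2 + 3*c^2*q^3 + 12*c*q^4 + q^5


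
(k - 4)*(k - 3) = k^2 - 7*k + 12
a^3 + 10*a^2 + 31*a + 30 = (a + 2)*(a + 3)*(a + 5)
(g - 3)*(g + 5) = g^2 + 2*g - 15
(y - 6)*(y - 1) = y^2 - 7*y + 6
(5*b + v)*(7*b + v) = 35*b^2 + 12*b*v + v^2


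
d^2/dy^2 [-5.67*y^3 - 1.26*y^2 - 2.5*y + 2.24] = -34.02*y - 2.52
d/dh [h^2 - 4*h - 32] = 2*h - 4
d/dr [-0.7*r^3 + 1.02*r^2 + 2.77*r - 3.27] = -2.1*r^2 + 2.04*r + 2.77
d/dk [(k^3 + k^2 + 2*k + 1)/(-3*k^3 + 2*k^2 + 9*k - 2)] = (5*k^4 + 30*k^3 + 8*k^2 - 8*k - 13)/(9*k^6 - 12*k^5 - 50*k^4 + 48*k^3 + 73*k^2 - 36*k + 4)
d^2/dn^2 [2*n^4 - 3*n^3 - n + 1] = 6*n*(4*n - 3)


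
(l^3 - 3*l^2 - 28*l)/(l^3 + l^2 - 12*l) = (l - 7)/(l - 3)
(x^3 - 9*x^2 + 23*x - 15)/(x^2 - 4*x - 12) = (-x^3 + 9*x^2 - 23*x + 15)/(-x^2 + 4*x + 12)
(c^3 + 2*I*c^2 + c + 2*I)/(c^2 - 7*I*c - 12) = (c^3 + 2*I*c^2 + c + 2*I)/(c^2 - 7*I*c - 12)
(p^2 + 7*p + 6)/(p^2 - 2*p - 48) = (p + 1)/(p - 8)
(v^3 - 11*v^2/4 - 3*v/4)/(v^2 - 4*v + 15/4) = v*(4*v^2 - 11*v - 3)/(4*v^2 - 16*v + 15)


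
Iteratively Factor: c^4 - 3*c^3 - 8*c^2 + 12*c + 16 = (c + 2)*(c^3 - 5*c^2 + 2*c + 8) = (c + 1)*(c + 2)*(c^2 - 6*c + 8) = (c - 4)*(c + 1)*(c + 2)*(c - 2)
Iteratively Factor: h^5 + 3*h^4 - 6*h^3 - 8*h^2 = (h - 2)*(h^4 + 5*h^3 + 4*h^2) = (h - 2)*(h + 4)*(h^3 + h^2) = h*(h - 2)*(h + 4)*(h^2 + h) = h^2*(h - 2)*(h + 4)*(h + 1)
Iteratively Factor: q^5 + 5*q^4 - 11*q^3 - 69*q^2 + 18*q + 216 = (q + 4)*(q^4 + q^3 - 15*q^2 - 9*q + 54) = (q - 2)*(q + 4)*(q^3 + 3*q^2 - 9*q - 27) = (q - 2)*(q + 3)*(q + 4)*(q^2 - 9) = (q - 2)*(q + 3)^2*(q + 4)*(q - 3)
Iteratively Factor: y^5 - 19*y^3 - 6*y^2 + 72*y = (y - 2)*(y^4 + 2*y^3 - 15*y^2 - 36*y) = (y - 2)*(y + 3)*(y^3 - y^2 - 12*y) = (y - 2)*(y + 3)^2*(y^2 - 4*y) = (y - 4)*(y - 2)*(y + 3)^2*(y)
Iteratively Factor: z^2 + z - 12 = (z - 3)*(z + 4)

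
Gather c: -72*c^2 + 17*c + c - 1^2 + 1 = -72*c^2 + 18*c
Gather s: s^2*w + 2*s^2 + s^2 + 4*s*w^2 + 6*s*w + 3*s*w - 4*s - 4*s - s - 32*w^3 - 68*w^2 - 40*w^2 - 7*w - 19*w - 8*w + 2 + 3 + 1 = s^2*(w + 3) + s*(4*w^2 + 9*w - 9) - 32*w^3 - 108*w^2 - 34*w + 6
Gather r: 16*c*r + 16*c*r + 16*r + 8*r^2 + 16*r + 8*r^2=16*r^2 + r*(32*c + 32)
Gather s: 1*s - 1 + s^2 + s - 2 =s^2 + 2*s - 3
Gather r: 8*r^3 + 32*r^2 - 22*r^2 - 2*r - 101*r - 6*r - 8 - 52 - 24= 8*r^3 + 10*r^2 - 109*r - 84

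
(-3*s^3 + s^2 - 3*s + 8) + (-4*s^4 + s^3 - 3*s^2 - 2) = -4*s^4 - 2*s^3 - 2*s^2 - 3*s + 6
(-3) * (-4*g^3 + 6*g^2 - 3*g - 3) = 12*g^3 - 18*g^2 + 9*g + 9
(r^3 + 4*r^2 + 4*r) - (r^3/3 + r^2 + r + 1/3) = 2*r^3/3 + 3*r^2 + 3*r - 1/3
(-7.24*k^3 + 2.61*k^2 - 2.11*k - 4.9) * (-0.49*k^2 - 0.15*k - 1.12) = 3.5476*k^5 - 0.1929*k^4 + 8.7512*k^3 - 0.2057*k^2 + 3.0982*k + 5.488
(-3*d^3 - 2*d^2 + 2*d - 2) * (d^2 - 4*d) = -3*d^5 + 10*d^4 + 10*d^3 - 10*d^2 + 8*d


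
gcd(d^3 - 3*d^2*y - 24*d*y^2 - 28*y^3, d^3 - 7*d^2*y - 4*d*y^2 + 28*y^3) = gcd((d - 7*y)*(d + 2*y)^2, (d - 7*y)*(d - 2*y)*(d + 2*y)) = -d^2 + 5*d*y + 14*y^2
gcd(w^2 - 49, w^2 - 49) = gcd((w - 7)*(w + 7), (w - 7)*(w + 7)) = w^2 - 49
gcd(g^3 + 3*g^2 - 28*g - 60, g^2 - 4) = g + 2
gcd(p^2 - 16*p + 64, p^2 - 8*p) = p - 8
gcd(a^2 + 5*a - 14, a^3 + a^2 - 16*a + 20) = a - 2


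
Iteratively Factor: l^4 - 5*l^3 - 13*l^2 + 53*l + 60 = (l - 5)*(l^3 - 13*l - 12) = (l - 5)*(l + 1)*(l^2 - l - 12) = (l - 5)*(l + 1)*(l + 3)*(l - 4)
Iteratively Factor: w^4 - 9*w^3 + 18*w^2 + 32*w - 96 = (w + 2)*(w^3 - 11*w^2 + 40*w - 48) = (w - 4)*(w + 2)*(w^2 - 7*w + 12) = (w - 4)*(w - 3)*(w + 2)*(w - 4)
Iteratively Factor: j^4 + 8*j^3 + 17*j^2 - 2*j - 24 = (j + 2)*(j^3 + 6*j^2 + 5*j - 12) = (j + 2)*(j + 3)*(j^2 + 3*j - 4) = (j + 2)*(j + 3)*(j + 4)*(j - 1)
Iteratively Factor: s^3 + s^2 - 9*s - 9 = (s - 3)*(s^2 + 4*s + 3) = (s - 3)*(s + 1)*(s + 3)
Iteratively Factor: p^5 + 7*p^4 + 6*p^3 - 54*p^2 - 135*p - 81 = (p - 3)*(p^4 + 10*p^3 + 36*p^2 + 54*p + 27) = (p - 3)*(p + 3)*(p^3 + 7*p^2 + 15*p + 9) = (p - 3)*(p + 1)*(p + 3)*(p^2 + 6*p + 9) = (p - 3)*(p + 1)*(p + 3)^2*(p + 3)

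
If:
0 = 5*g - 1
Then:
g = 1/5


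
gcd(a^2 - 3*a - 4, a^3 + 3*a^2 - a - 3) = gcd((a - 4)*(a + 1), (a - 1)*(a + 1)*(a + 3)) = a + 1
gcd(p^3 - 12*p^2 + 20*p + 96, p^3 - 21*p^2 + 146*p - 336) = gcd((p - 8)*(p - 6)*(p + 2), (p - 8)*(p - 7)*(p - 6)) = p^2 - 14*p + 48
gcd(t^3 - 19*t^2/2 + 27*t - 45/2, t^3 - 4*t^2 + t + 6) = t - 3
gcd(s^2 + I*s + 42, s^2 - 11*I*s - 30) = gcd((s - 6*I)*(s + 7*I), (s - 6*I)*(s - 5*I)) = s - 6*I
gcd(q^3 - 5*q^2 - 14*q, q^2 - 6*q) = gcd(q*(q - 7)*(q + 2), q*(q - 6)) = q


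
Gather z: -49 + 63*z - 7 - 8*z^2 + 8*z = -8*z^2 + 71*z - 56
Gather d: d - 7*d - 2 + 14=12 - 6*d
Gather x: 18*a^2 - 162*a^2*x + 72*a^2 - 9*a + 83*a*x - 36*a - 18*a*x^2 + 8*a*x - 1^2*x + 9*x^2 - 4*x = 90*a^2 - 45*a + x^2*(9 - 18*a) + x*(-162*a^2 + 91*a - 5)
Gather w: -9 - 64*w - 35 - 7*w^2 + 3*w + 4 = -7*w^2 - 61*w - 40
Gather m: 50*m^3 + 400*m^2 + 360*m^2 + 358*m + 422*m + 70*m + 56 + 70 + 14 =50*m^3 + 760*m^2 + 850*m + 140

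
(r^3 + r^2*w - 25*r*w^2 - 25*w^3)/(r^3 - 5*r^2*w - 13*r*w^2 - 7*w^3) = (r^2 - 25*w^2)/(r^2 - 6*r*w - 7*w^2)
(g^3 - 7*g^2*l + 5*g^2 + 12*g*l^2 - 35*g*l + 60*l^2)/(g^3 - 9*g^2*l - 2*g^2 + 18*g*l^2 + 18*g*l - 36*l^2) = (g^2 - 4*g*l + 5*g - 20*l)/(g^2 - 6*g*l - 2*g + 12*l)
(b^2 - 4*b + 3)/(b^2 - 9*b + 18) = (b - 1)/(b - 6)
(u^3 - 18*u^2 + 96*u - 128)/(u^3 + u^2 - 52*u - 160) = (u^2 - 10*u + 16)/(u^2 + 9*u + 20)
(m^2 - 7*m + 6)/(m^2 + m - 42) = (m - 1)/(m + 7)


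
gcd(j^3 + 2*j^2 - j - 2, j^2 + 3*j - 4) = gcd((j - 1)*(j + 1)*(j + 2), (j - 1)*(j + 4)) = j - 1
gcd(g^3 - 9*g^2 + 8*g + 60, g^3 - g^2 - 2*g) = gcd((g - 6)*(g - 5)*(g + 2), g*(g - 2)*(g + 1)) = 1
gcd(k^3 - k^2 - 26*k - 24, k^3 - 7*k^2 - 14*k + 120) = k^2 - 2*k - 24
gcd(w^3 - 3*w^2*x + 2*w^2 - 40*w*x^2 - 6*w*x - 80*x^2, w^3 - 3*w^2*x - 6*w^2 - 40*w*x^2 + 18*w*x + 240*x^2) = -w^2 + 3*w*x + 40*x^2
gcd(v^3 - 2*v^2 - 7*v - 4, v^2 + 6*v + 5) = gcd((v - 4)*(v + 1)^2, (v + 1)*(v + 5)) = v + 1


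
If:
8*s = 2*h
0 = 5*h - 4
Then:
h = 4/5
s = 1/5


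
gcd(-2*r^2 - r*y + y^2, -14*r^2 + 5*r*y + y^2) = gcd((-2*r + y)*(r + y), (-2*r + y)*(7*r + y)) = -2*r + y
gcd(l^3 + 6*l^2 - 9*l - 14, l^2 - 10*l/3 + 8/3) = l - 2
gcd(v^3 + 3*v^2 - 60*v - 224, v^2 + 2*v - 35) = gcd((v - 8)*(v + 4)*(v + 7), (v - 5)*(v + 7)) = v + 7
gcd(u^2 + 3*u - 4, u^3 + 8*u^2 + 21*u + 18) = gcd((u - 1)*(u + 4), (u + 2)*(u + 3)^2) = 1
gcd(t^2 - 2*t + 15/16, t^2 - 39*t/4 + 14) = 1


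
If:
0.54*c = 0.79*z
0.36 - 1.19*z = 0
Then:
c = 0.44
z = 0.30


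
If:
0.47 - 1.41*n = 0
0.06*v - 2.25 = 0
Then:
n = 0.33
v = 37.50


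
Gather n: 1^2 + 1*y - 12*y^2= -12*y^2 + y + 1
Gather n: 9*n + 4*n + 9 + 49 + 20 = 13*n + 78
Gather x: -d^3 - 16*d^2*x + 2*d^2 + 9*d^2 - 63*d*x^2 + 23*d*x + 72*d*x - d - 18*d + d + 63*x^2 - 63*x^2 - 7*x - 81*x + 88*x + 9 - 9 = -d^3 + 11*d^2 - 63*d*x^2 - 18*d + x*(-16*d^2 + 95*d)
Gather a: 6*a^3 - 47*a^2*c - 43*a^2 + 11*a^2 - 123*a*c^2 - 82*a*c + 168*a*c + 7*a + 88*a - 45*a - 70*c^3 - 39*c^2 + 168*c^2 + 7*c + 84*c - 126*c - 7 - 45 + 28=6*a^3 + a^2*(-47*c - 32) + a*(-123*c^2 + 86*c + 50) - 70*c^3 + 129*c^2 - 35*c - 24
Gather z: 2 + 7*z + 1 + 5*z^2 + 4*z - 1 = 5*z^2 + 11*z + 2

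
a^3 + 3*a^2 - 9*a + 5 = (a - 1)^2*(a + 5)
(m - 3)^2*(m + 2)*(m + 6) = m^4 + 2*m^3 - 27*m^2 + 108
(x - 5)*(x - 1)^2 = x^3 - 7*x^2 + 11*x - 5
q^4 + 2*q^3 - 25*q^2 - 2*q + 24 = (q - 4)*(q - 1)*(q + 1)*(q + 6)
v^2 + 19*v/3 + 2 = (v + 1/3)*(v + 6)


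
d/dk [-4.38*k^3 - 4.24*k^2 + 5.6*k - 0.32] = -13.14*k^2 - 8.48*k + 5.6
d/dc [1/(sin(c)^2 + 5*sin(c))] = -(2*sin(c) + 5)*cos(c)/((sin(c) + 5)^2*sin(c)^2)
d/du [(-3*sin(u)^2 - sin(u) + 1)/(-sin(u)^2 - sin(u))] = (2*cos(u) + 2/tan(u) + cos(u)/sin(u)^2)/(sin(u) + 1)^2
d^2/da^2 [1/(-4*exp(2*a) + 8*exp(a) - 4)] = (-exp(a) - 1/2)*exp(a)/(exp(4*a) - 4*exp(3*a) + 6*exp(2*a) - 4*exp(a) + 1)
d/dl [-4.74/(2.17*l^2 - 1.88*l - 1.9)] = (20.5716*l - 8.9112)/(-2.17*l^2 + 1.88*l + 1.9)^2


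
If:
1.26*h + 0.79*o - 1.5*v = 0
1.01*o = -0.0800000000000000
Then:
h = 1.19047619047619*v + 0.0496621090680497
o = -0.08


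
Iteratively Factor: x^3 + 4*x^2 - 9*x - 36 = (x - 3)*(x^2 + 7*x + 12) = (x - 3)*(x + 3)*(x + 4)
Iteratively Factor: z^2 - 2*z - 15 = (z - 5)*(z + 3)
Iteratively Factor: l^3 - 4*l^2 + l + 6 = (l + 1)*(l^2 - 5*l + 6) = (l - 3)*(l + 1)*(l - 2)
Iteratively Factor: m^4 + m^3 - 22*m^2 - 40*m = (m + 4)*(m^3 - 3*m^2 - 10*m) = m*(m + 4)*(m^2 - 3*m - 10) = m*(m - 5)*(m + 4)*(m + 2)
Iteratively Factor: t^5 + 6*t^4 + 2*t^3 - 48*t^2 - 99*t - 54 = (t + 3)*(t^4 + 3*t^3 - 7*t^2 - 27*t - 18) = (t + 3)^2*(t^3 - 7*t - 6) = (t + 2)*(t + 3)^2*(t^2 - 2*t - 3) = (t - 3)*(t + 2)*(t + 3)^2*(t + 1)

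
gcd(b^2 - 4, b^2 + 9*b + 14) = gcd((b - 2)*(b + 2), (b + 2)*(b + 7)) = b + 2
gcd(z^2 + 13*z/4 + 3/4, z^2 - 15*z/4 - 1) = z + 1/4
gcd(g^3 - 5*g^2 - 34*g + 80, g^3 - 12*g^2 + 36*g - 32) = g^2 - 10*g + 16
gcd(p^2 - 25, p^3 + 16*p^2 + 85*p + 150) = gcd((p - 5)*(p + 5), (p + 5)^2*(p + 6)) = p + 5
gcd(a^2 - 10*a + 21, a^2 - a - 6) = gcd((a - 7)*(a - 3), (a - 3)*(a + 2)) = a - 3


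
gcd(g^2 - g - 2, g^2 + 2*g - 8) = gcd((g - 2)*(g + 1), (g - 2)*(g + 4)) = g - 2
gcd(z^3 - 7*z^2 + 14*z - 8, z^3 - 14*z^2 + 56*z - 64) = z^2 - 6*z + 8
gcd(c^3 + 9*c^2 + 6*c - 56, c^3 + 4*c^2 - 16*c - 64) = c + 4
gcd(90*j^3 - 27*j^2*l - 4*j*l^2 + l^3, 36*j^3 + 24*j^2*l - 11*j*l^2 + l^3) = 6*j - l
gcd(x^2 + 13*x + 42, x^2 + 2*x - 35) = x + 7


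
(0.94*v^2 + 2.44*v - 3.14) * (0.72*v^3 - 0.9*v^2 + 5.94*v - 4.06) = 0.6768*v^5 + 0.9108*v^4 + 1.1268*v^3 + 13.5032*v^2 - 28.558*v + 12.7484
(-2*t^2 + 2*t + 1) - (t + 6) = -2*t^2 + t - 5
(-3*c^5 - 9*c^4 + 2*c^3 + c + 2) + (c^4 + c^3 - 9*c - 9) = -3*c^5 - 8*c^4 + 3*c^3 - 8*c - 7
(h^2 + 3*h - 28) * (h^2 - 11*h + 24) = h^4 - 8*h^3 - 37*h^2 + 380*h - 672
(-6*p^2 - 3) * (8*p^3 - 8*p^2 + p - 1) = -48*p^5 + 48*p^4 - 30*p^3 + 30*p^2 - 3*p + 3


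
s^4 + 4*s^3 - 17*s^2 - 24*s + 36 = (s - 3)*(s - 1)*(s + 2)*(s + 6)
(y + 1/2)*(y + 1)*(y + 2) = y^3 + 7*y^2/2 + 7*y/2 + 1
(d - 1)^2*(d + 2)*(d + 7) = d^4 + 7*d^3 - 3*d^2 - 19*d + 14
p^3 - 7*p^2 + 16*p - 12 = (p - 3)*(p - 2)^2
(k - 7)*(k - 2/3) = k^2 - 23*k/3 + 14/3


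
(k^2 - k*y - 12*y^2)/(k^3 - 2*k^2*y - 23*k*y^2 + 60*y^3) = (-k - 3*y)/(-k^2 - 2*k*y + 15*y^2)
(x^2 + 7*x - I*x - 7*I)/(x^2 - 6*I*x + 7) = (x^2 + x*(7 - I) - 7*I)/(x^2 - 6*I*x + 7)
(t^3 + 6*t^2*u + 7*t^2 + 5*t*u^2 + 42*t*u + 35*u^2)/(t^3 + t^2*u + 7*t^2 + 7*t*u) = (t + 5*u)/t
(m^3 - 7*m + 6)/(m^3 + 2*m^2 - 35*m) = (m^3 - 7*m + 6)/(m*(m^2 + 2*m - 35))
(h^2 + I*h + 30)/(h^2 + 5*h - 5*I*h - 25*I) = (h + 6*I)/(h + 5)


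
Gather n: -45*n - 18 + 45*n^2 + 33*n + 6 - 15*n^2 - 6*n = 30*n^2 - 18*n - 12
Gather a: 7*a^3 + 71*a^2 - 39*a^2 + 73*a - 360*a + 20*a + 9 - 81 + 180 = 7*a^3 + 32*a^2 - 267*a + 108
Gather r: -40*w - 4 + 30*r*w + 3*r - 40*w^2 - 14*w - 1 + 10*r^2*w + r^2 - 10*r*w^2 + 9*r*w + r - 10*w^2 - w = r^2*(10*w + 1) + r*(-10*w^2 + 39*w + 4) - 50*w^2 - 55*w - 5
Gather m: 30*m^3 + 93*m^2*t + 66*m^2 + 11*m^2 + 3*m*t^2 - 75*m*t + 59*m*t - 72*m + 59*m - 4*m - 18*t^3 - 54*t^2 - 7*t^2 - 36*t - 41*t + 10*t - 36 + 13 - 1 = 30*m^3 + m^2*(93*t + 77) + m*(3*t^2 - 16*t - 17) - 18*t^3 - 61*t^2 - 67*t - 24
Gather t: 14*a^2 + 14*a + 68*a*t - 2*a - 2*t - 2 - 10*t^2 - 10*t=14*a^2 + 12*a - 10*t^2 + t*(68*a - 12) - 2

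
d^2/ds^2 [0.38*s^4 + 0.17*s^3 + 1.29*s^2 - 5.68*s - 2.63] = 4.56*s^2 + 1.02*s + 2.58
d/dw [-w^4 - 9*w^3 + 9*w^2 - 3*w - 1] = -4*w^3 - 27*w^2 + 18*w - 3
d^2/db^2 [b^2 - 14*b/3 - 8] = 2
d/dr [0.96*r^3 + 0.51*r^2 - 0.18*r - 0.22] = 2.88*r^2 + 1.02*r - 0.18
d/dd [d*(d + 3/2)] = 2*d + 3/2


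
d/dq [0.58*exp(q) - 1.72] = 0.58*exp(q)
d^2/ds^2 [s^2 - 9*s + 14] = 2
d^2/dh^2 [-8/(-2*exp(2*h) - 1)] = (128*exp(2*h) - 64)*exp(2*h)/(2*exp(2*h) + 1)^3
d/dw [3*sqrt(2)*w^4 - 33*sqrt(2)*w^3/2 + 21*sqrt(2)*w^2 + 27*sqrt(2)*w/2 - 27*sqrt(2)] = 3*sqrt(2)*(8*w^3 - 33*w^2 + 28*w + 9)/2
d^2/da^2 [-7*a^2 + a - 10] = -14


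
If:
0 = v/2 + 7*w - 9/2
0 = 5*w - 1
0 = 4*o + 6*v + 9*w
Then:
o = -39/4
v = 31/5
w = 1/5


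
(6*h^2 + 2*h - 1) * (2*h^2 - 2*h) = 12*h^4 - 8*h^3 - 6*h^2 + 2*h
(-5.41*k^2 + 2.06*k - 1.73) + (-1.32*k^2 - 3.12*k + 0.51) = -6.73*k^2 - 1.06*k - 1.22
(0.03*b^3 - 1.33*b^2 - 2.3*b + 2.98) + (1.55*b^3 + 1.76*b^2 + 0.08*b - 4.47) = 1.58*b^3 + 0.43*b^2 - 2.22*b - 1.49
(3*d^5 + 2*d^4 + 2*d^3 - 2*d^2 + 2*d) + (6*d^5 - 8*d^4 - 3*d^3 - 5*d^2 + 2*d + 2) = 9*d^5 - 6*d^4 - d^3 - 7*d^2 + 4*d + 2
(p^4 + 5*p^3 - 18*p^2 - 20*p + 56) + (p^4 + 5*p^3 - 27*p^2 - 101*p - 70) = 2*p^4 + 10*p^3 - 45*p^2 - 121*p - 14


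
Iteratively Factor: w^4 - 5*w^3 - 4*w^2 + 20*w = (w - 5)*(w^3 - 4*w) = w*(w - 5)*(w^2 - 4) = w*(w - 5)*(w - 2)*(w + 2)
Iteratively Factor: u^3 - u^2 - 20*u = (u + 4)*(u^2 - 5*u) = u*(u + 4)*(u - 5)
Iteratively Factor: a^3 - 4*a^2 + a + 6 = (a - 3)*(a^2 - a - 2) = (a - 3)*(a + 1)*(a - 2)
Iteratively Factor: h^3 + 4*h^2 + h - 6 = (h - 1)*(h^2 + 5*h + 6) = (h - 1)*(h + 3)*(h + 2)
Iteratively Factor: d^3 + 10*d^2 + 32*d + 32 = (d + 2)*(d^2 + 8*d + 16) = (d + 2)*(d + 4)*(d + 4)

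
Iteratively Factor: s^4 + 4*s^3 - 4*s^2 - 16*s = (s + 4)*(s^3 - 4*s) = (s - 2)*(s + 4)*(s^2 + 2*s) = s*(s - 2)*(s + 4)*(s + 2)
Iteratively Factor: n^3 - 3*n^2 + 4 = (n - 2)*(n^2 - n - 2) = (n - 2)*(n + 1)*(n - 2)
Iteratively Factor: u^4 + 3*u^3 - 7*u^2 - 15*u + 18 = (u - 1)*(u^3 + 4*u^2 - 3*u - 18) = (u - 1)*(u + 3)*(u^2 + u - 6) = (u - 1)*(u + 3)^2*(u - 2)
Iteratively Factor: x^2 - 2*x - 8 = (x - 4)*(x + 2)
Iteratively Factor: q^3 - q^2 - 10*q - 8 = (q + 2)*(q^2 - 3*q - 4) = (q - 4)*(q + 2)*(q + 1)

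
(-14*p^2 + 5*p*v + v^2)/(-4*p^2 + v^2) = (7*p + v)/(2*p + v)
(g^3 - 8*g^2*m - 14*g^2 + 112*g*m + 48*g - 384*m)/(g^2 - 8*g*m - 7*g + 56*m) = (g^2 - 14*g + 48)/(g - 7)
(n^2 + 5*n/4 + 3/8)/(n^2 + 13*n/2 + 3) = (n + 3/4)/(n + 6)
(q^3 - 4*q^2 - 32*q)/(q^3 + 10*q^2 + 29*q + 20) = q*(q - 8)/(q^2 + 6*q + 5)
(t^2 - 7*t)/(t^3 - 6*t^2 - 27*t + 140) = t/(t^2 + t - 20)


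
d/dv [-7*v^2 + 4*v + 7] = 4 - 14*v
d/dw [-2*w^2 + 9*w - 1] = 9 - 4*w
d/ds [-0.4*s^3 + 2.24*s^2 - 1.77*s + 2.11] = -1.2*s^2 + 4.48*s - 1.77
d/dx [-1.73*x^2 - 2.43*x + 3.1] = -3.46*x - 2.43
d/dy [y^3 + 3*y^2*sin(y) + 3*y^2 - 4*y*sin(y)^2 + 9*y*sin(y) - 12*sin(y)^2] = 3*y^2*cos(y) + 3*y^2 + 6*y*sin(y) - 4*y*sin(2*y) + 9*y*cos(y) + 6*y - 4*sin(y)^2 + 9*sin(y) - 12*sin(2*y)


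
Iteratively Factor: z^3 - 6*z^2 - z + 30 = (z + 2)*(z^2 - 8*z + 15) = (z - 5)*(z + 2)*(z - 3)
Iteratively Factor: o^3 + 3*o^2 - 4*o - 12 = (o + 2)*(o^2 + o - 6) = (o - 2)*(o + 2)*(o + 3)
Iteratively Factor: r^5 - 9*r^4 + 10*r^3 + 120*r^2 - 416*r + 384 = (r - 2)*(r^4 - 7*r^3 - 4*r^2 + 112*r - 192) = (r - 3)*(r - 2)*(r^3 - 4*r^2 - 16*r + 64) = (r - 3)*(r - 2)*(r + 4)*(r^2 - 8*r + 16) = (r - 4)*(r - 3)*(r - 2)*(r + 4)*(r - 4)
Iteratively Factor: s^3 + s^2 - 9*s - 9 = (s - 3)*(s^2 + 4*s + 3) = (s - 3)*(s + 1)*(s + 3)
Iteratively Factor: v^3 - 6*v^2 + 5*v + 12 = (v + 1)*(v^2 - 7*v + 12) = (v - 4)*(v + 1)*(v - 3)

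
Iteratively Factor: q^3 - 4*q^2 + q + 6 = (q - 3)*(q^2 - q - 2) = (q - 3)*(q - 2)*(q + 1)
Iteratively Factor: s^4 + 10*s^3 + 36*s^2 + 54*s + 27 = (s + 3)*(s^3 + 7*s^2 + 15*s + 9) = (s + 3)^2*(s^2 + 4*s + 3) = (s + 3)^3*(s + 1)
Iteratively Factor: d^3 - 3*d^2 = (d - 3)*(d^2) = d*(d - 3)*(d)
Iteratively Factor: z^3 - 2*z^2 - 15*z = (z)*(z^2 - 2*z - 15) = z*(z - 5)*(z + 3)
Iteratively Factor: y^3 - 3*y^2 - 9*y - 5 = (y + 1)*(y^2 - 4*y - 5) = (y + 1)^2*(y - 5)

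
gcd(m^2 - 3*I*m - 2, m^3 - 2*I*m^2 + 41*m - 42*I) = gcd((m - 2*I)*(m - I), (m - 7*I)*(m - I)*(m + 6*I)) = m - I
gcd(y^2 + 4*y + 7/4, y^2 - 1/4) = y + 1/2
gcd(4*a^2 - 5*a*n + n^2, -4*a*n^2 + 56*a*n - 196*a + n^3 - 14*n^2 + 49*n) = 4*a - n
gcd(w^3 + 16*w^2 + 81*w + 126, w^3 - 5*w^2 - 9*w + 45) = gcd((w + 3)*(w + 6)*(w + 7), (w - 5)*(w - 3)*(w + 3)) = w + 3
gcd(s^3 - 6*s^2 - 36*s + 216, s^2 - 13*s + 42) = s - 6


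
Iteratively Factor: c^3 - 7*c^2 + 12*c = (c - 4)*(c^2 - 3*c) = c*(c - 4)*(c - 3)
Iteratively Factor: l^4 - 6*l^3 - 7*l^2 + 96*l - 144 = (l - 4)*(l^3 - 2*l^2 - 15*l + 36) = (l - 4)*(l - 3)*(l^2 + l - 12) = (l - 4)*(l - 3)*(l + 4)*(l - 3)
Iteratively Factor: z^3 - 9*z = (z)*(z^2 - 9) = z*(z - 3)*(z + 3)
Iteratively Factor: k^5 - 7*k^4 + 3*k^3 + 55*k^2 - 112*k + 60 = (k - 1)*(k^4 - 6*k^3 - 3*k^2 + 52*k - 60) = (k - 2)*(k - 1)*(k^3 - 4*k^2 - 11*k + 30) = (k - 2)*(k - 1)*(k + 3)*(k^2 - 7*k + 10) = (k - 5)*(k - 2)*(k - 1)*(k + 3)*(k - 2)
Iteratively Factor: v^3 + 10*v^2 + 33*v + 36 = (v + 3)*(v^2 + 7*v + 12) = (v + 3)^2*(v + 4)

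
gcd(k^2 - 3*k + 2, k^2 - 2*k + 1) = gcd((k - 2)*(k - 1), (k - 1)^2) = k - 1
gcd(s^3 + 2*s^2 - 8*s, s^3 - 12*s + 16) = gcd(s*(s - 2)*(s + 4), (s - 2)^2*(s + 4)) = s^2 + 2*s - 8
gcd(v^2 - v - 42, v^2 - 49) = v - 7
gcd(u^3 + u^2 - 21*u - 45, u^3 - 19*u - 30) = u^2 - 2*u - 15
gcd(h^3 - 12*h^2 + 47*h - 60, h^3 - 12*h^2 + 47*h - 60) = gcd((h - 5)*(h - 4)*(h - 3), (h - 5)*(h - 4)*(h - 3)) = h^3 - 12*h^2 + 47*h - 60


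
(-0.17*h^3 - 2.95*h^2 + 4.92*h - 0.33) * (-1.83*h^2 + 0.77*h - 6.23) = 0.3111*h^5 + 5.2676*h^4 - 10.216*h^3 + 22.7708*h^2 - 30.9057*h + 2.0559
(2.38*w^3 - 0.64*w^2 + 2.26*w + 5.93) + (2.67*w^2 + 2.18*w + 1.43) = 2.38*w^3 + 2.03*w^2 + 4.44*w + 7.36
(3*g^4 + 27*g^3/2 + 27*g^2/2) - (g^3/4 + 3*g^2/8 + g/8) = 3*g^4 + 53*g^3/4 + 105*g^2/8 - g/8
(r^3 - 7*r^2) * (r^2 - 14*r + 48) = r^5 - 21*r^4 + 146*r^3 - 336*r^2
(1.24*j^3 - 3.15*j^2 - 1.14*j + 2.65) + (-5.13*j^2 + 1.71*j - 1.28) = 1.24*j^3 - 8.28*j^2 + 0.57*j + 1.37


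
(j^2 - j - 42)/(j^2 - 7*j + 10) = (j^2 - j - 42)/(j^2 - 7*j + 10)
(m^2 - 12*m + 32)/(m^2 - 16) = (m - 8)/(m + 4)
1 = 1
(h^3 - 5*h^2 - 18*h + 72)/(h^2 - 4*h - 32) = (h^2 - 9*h + 18)/(h - 8)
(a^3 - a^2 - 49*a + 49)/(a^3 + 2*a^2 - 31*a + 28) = (a - 7)/(a - 4)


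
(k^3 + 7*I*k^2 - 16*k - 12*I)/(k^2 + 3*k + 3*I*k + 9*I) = (k^2 + 4*I*k - 4)/(k + 3)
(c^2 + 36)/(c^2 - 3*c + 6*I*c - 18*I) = (c - 6*I)/(c - 3)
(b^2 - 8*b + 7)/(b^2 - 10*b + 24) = (b^2 - 8*b + 7)/(b^2 - 10*b + 24)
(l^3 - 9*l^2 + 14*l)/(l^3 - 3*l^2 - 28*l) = (l - 2)/(l + 4)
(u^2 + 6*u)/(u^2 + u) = (u + 6)/(u + 1)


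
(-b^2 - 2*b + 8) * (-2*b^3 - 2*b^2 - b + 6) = 2*b^5 + 6*b^4 - 11*b^3 - 20*b^2 - 20*b + 48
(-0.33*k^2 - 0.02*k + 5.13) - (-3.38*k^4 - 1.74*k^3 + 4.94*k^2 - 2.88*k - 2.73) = 3.38*k^4 + 1.74*k^3 - 5.27*k^2 + 2.86*k + 7.86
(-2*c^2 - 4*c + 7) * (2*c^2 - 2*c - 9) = -4*c^4 - 4*c^3 + 40*c^2 + 22*c - 63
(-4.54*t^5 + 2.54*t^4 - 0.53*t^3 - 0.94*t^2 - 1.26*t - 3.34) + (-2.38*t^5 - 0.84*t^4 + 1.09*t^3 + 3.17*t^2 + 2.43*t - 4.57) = -6.92*t^5 + 1.7*t^4 + 0.56*t^3 + 2.23*t^2 + 1.17*t - 7.91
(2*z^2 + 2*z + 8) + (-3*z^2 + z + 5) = -z^2 + 3*z + 13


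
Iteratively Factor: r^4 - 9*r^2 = (r - 3)*(r^3 + 3*r^2) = r*(r - 3)*(r^2 + 3*r) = r*(r - 3)*(r + 3)*(r)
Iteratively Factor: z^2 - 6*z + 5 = (z - 1)*(z - 5)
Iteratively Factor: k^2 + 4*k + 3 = (k + 3)*(k + 1)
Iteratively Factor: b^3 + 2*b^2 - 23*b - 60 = (b - 5)*(b^2 + 7*b + 12) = (b - 5)*(b + 4)*(b + 3)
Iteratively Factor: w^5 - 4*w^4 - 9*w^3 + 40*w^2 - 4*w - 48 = (w - 2)*(w^4 - 2*w^3 - 13*w^2 + 14*w + 24) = (w - 2)*(w + 1)*(w^3 - 3*w^2 - 10*w + 24) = (w - 4)*(w - 2)*(w + 1)*(w^2 + w - 6) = (w - 4)*(w - 2)*(w + 1)*(w + 3)*(w - 2)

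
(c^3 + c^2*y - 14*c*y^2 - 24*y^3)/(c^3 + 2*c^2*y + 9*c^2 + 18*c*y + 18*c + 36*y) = (c^2 - c*y - 12*y^2)/(c^2 + 9*c + 18)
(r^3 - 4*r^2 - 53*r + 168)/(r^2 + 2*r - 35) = (r^2 - 11*r + 24)/(r - 5)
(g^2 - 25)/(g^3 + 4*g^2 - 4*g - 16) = (g^2 - 25)/(g^3 + 4*g^2 - 4*g - 16)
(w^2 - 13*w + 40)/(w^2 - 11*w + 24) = (w - 5)/(w - 3)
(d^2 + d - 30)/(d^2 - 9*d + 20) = (d + 6)/(d - 4)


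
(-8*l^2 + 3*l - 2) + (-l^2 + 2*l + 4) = -9*l^2 + 5*l + 2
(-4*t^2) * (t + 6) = -4*t^3 - 24*t^2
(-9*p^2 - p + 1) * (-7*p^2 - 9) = 63*p^4 + 7*p^3 + 74*p^2 + 9*p - 9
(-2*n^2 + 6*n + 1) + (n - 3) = -2*n^2 + 7*n - 2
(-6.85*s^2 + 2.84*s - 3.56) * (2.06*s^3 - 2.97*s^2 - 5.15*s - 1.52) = -14.111*s^5 + 26.1949*s^4 + 19.5091*s^3 + 6.3592*s^2 + 14.0172*s + 5.4112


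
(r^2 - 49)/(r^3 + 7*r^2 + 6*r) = (r^2 - 49)/(r*(r^2 + 7*r + 6))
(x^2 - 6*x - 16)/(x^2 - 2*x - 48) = (x + 2)/(x + 6)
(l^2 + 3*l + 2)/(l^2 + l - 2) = (l + 1)/(l - 1)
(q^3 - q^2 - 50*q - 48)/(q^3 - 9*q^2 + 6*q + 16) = (q + 6)/(q - 2)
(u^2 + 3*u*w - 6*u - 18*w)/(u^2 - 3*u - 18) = (u + 3*w)/(u + 3)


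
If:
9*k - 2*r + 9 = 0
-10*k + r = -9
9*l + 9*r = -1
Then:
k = 27/11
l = -1550/99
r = 171/11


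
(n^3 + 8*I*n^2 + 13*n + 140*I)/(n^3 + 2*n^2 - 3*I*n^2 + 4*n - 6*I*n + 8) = (n^2 + 12*I*n - 35)/(n^2 + n*(2 + I) + 2*I)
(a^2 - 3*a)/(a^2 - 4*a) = (a - 3)/(a - 4)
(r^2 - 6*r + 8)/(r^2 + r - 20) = (r - 2)/(r + 5)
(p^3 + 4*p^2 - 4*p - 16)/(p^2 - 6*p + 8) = (p^2 + 6*p + 8)/(p - 4)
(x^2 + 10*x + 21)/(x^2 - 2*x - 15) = (x + 7)/(x - 5)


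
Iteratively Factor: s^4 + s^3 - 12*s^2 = (s)*(s^3 + s^2 - 12*s) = s^2*(s^2 + s - 12) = s^2*(s + 4)*(s - 3)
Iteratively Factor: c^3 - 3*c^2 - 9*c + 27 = (c - 3)*(c^2 - 9) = (c - 3)*(c + 3)*(c - 3)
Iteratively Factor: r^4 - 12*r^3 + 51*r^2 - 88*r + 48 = (r - 4)*(r^3 - 8*r^2 + 19*r - 12) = (r - 4)^2*(r^2 - 4*r + 3) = (r - 4)^2*(r - 1)*(r - 3)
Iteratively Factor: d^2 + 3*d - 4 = (d + 4)*(d - 1)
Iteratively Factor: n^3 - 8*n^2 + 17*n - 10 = (n - 2)*(n^2 - 6*n + 5) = (n - 2)*(n - 1)*(n - 5)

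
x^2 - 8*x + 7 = (x - 7)*(x - 1)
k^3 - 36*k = k*(k - 6)*(k + 6)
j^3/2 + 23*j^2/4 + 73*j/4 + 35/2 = (j/2 + 1)*(j + 5/2)*(j + 7)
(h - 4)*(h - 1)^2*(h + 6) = h^4 - 27*h^2 + 50*h - 24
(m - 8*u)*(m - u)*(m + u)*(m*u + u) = m^4*u - 8*m^3*u^2 + m^3*u - m^2*u^3 - 8*m^2*u^2 + 8*m*u^4 - m*u^3 + 8*u^4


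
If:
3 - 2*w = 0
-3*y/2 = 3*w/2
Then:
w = 3/2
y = -3/2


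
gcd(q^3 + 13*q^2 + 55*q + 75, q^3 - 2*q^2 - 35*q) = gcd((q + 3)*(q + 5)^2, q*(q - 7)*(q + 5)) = q + 5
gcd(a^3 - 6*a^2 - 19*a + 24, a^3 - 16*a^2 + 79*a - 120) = a - 8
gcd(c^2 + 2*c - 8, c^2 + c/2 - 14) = c + 4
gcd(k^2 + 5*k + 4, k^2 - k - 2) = k + 1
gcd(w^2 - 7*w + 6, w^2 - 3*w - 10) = 1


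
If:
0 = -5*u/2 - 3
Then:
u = -6/5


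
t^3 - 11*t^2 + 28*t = t*(t - 7)*(t - 4)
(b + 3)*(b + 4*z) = b^2 + 4*b*z + 3*b + 12*z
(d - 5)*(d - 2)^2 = d^3 - 9*d^2 + 24*d - 20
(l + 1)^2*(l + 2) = l^3 + 4*l^2 + 5*l + 2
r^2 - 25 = (r - 5)*(r + 5)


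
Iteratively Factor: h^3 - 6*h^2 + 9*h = (h - 3)*(h^2 - 3*h) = (h - 3)^2*(h)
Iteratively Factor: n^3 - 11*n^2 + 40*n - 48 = (n - 4)*(n^2 - 7*n + 12) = (n - 4)^2*(n - 3)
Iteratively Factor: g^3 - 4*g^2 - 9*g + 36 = (g - 4)*(g^2 - 9) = (g - 4)*(g + 3)*(g - 3)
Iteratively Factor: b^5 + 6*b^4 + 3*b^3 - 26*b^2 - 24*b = (b + 4)*(b^4 + 2*b^3 - 5*b^2 - 6*b) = (b - 2)*(b + 4)*(b^3 + 4*b^2 + 3*b) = (b - 2)*(b + 1)*(b + 4)*(b^2 + 3*b) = b*(b - 2)*(b + 1)*(b + 4)*(b + 3)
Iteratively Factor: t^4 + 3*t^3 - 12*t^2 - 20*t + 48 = (t + 3)*(t^3 - 12*t + 16) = (t - 2)*(t + 3)*(t^2 + 2*t - 8) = (t - 2)^2*(t + 3)*(t + 4)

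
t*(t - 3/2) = t^2 - 3*t/2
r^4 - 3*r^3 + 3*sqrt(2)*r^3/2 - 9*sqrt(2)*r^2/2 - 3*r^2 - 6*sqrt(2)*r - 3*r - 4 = (r - 4)*(r + 1)*(r + sqrt(2)/2)*(r + sqrt(2))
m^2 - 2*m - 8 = (m - 4)*(m + 2)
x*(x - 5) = x^2 - 5*x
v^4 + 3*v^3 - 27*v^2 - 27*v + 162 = (v - 3)^2*(v + 3)*(v + 6)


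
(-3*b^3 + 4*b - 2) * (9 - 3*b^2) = 9*b^5 - 39*b^3 + 6*b^2 + 36*b - 18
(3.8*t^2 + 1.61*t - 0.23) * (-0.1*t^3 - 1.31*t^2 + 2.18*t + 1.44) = -0.38*t^5 - 5.139*t^4 + 6.1979*t^3 + 9.2831*t^2 + 1.817*t - 0.3312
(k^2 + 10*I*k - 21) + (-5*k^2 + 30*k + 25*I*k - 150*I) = -4*k^2 + 30*k + 35*I*k - 21 - 150*I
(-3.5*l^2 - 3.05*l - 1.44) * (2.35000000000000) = -8.225*l^2 - 7.1675*l - 3.384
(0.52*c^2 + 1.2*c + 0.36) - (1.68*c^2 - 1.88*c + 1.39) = -1.16*c^2 + 3.08*c - 1.03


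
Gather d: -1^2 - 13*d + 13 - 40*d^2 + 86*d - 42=-40*d^2 + 73*d - 30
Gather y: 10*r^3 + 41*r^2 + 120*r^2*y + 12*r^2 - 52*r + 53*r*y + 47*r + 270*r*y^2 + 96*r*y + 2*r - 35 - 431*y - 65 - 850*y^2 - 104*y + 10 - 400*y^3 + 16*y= 10*r^3 + 53*r^2 - 3*r - 400*y^3 + y^2*(270*r - 850) + y*(120*r^2 + 149*r - 519) - 90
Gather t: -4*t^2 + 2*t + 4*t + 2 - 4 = -4*t^2 + 6*t - 2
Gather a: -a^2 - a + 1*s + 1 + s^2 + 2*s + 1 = -a^2 - a + s^2 + 3*s + 2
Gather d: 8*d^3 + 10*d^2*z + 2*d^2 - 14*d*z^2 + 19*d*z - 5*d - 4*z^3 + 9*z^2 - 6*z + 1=8*d^3 + d^2*(10*z + 2) + d*(-14*z^2 + 19*z - 5) - 4*z^3 + 9*z^2 - 6*z + 1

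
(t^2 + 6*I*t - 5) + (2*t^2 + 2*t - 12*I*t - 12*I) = 3*t^2 + 2*t - 6*I*t - 5 - 12*I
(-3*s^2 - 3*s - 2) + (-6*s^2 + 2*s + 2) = -9*s^2 - s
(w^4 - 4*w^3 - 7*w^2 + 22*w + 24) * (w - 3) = w^5 - 7*w^4 + 5*w^3 + 43*w^2 - 42*w - 72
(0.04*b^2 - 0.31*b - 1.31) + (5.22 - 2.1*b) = 0.04*b^2 - 2.41*b + 3.91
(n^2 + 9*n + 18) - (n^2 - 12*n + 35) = 21*n - 17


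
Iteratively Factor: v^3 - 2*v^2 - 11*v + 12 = (v + 3)*(v^2 - 5*v + 4) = (v - 1)*(v + 3)*(v - 4)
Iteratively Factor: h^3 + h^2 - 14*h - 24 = (h + 3)*(h^2 - 2*h - 8) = (h - 4)*(h + 3)*(h + 2)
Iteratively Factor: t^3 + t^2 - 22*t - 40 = (t + 4)*(t^2 - 3*t - 10) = (t + 2)*(t + 4)*(t - 5)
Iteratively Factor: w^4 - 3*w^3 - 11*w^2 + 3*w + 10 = (w + 2)*(w^3 - 5*w^2 - w + 5) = (w + 1)*(w + 2)*(w^2 - 6*w + 5) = (w - 1)*(w + 1)*(w + 2)*(w - 5)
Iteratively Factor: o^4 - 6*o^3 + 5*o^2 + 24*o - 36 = (o + 2)*(o^3 - 8*o^2 + 21*o - 18) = (o - 3)*(o + 2)*(o^2 - 5*o + 6) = (o - 3)^2*(o + 2)*(o - 2)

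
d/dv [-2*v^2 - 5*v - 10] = -4*v - 5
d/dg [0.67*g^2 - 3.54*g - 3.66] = 1.34*g - 3.54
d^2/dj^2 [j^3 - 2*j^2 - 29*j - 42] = 6*j - 4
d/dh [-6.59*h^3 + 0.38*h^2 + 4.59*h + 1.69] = -19.77*h^2 + 0.76*h + 4.59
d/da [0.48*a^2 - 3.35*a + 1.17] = 0.96*a - 3.35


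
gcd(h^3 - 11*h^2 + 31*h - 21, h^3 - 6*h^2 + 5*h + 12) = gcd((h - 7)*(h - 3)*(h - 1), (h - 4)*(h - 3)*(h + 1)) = h - 3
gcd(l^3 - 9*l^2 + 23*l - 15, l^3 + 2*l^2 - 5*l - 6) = 1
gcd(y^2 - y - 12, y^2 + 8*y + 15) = y + 3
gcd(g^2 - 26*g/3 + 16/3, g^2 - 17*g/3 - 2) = 1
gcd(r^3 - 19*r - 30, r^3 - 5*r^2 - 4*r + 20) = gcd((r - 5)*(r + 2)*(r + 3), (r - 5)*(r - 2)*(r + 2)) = r^2 - 3*r - 10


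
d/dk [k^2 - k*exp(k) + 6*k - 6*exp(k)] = -k*exp(k) + 2*k - 7*exp(k) + 6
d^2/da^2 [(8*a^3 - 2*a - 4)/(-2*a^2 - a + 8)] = 8*(-32*a^3 + 60*a^2 - 354*a + 21)/(8*a^6 + 12*a^5 - 90*a^4 - 95*a^3 + 360*a^2 + 192*a - 512)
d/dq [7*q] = 7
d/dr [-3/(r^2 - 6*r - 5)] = 6*(r - 3)/(-r^2 + 6*r + 5)^2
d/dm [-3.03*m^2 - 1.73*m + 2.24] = -6.06*m - 1.73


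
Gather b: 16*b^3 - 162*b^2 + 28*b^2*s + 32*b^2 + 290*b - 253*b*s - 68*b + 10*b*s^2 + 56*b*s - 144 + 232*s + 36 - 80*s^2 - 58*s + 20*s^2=16*b^3 + b^2*(28*s - 130) + b*(10*s^2 - 197*s + 222) - 60*s^2 + 174*s - 108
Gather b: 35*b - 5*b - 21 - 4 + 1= 30*b - 24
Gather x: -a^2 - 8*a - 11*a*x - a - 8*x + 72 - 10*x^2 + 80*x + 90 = -a^2 - 9*a - 10*x^2 + x*(72 - 11*a) + 162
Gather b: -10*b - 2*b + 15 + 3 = 18 - 12*b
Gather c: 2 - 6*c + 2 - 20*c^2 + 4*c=-20*c^2 - 2*c + 4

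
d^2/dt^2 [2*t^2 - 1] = 4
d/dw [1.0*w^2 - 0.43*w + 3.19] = 2.0*w - 0.43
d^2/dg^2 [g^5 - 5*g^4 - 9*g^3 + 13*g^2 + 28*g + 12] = 20*g^3 - 60*g^2 - 54*g + 26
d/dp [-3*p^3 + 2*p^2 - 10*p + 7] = -9*p^2 + 4*p - 10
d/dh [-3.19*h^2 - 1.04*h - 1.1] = -6.38*h - 1.04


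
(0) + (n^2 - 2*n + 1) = n^2 - 2*n + 1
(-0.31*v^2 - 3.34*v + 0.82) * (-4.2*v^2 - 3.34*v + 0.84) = 1.302*v^4 + 15.0634*v^3 + 7.4512*v^2 - 5.5444*v + 0.6888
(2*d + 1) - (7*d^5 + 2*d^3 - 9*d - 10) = -7*d^5 - 2*d^3 + 11*d + 11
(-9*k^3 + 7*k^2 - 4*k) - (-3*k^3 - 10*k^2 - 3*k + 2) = -6*k^3 + 17*k^2 - k - 2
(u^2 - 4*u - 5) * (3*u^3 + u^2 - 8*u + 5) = 3*u^5 - 11*u^4 - 27*u^3 + 32*u^2 + 20*u - 25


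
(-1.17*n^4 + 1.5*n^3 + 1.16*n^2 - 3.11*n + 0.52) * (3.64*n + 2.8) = -4.2588*n^5 + 2.184*n^4 + 8.4224*n^3 - 8.0724*n^2 - 6.8152*n + 1.456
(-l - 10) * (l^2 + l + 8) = -l^3 - 11*l^2 - 18*l - 80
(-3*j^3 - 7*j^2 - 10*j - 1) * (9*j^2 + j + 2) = -27*j^5 - 66*j^4 - 103*j^3 - 33*j^2 - 21*j - 2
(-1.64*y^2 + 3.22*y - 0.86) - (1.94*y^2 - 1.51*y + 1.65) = -3.58*y^2 + 4.73*y - 2.51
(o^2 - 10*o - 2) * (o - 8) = o^3 - 18*o^2 + 78*o + 16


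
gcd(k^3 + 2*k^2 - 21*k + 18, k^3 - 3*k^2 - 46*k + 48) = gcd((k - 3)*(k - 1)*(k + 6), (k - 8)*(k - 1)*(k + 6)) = k^2 + 5*k - 6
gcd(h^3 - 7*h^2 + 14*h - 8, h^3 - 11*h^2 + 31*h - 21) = h - 1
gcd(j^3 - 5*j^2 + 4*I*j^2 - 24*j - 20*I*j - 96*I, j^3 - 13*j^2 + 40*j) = j - 8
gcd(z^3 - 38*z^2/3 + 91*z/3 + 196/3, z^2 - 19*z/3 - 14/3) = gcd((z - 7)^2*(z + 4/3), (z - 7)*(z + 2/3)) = z - 7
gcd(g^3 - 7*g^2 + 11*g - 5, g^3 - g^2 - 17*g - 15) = g - 5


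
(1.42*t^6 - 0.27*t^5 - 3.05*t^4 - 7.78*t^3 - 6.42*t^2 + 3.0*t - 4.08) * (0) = 0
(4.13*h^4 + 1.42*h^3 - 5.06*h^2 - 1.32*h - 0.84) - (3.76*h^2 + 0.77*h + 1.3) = 4.13*h^4 + 1.42*h^3 - 8.82*h^2 - 2.09*h - 2.14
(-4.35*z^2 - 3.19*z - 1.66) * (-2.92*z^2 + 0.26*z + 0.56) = 12.702*z^4 + 8.1838*z^3 + 1.5818*z^2 - 2.218*z - 0.9296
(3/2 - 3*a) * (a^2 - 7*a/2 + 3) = -3*a^3 + 12*a^2 - 57*a/4 + 9/2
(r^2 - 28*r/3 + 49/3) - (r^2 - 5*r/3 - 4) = 61/3 - 23*r/3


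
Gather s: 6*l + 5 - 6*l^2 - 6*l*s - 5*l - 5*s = -6*l^2 + l + s*(-6*l - 5) + 5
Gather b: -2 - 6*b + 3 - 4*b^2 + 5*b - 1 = -4*b^2 - b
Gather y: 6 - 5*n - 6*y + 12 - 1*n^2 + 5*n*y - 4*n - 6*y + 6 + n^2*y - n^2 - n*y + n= -2*n^2 - 8*n + y*(n^2 + 4*n - 12) + 24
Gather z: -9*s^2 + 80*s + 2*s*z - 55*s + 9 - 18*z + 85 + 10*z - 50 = -9*s^2 + 25*s + z*(2*s - 8) + 44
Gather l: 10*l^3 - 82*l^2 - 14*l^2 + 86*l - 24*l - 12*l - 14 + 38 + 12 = 10*l^3 - 96*l^2 + 50*l + 36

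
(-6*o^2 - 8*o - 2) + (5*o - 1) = -6*o^2 - 3*o - 3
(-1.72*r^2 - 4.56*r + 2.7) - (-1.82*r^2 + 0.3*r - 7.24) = 0.1*r^2 - 4.86*r + 9.94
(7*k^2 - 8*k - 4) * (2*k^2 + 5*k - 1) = 14*k^4 + 19*k^3 - 55*k^2 - 12*k + 4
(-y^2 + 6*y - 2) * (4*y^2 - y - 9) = -4*y^4 + 25*y^3 - 5*y^2 - 52*y + 18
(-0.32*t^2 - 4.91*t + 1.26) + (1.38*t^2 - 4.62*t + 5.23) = 1.06*t^2 - 9.53*t + 6.49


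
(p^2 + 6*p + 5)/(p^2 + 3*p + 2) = (p + 5)/(p + 2)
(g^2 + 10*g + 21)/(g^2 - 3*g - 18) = (g + 7)/(g - 6)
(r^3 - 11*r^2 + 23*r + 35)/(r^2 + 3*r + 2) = (r^2 - 12*r + 35)/(r + 2)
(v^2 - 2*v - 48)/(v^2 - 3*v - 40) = (v + 6)/(v + 5)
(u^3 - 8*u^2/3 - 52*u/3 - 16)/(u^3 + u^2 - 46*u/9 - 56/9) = 3*(u - 6)/(3*u - 7)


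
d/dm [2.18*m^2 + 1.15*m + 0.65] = 4.36*m + 1.15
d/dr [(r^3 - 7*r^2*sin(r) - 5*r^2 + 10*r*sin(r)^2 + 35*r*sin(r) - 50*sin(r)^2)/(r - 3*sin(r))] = ((r - 3*sin(r))*(-7*r^2*cos(r) + 3*r^2 - 14*r*sin(r) + 10*r*sin(2*r) + 35*r*cos(r) - 10*r + 10*sin(r)^2 + 35*sin(r) - 50*sin(2*r)) + (3*cos(r) - 1)*(r^3 - 7*r^2*sin(r) - 5*r^2 + 10*r*sin(r)^2 + 35*r*sin(r) - 50*sin(r)^2))/(r - 3*sin(r))^2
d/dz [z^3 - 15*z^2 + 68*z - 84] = 3*z^2 - 30*z + 68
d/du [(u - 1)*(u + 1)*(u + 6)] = 3*u^2 + 12*u - 1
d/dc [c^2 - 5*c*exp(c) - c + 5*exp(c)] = -5*c*exp(c) + 2*c - 1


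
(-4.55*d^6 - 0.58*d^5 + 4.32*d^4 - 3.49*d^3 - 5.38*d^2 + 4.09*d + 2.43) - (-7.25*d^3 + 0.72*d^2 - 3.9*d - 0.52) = -4.55*d^6 - 0.58*d^5 + 4.32*d^4 + 3.76*d^3 - 6.1*d^2 + 7.99*d + 2.95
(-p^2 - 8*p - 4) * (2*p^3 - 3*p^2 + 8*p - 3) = -2*p^5 - 13*p^4 + 8*p^3 - 49*p^2 - 8*p + 12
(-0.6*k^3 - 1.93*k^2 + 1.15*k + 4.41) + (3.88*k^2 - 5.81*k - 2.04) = -0.6*k^3 + 1.95*k^2 - 4.66*k + 2.37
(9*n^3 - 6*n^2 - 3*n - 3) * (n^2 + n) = 9*n^5 + 3*n^4 - 9*n^3 - 6*n^2 - 3*n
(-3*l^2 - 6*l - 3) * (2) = -6*l^2 - 12*l - 6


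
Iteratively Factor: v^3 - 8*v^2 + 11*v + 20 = (v - 5)*(v^2 - 3*v - 4) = (v - 5)*(v + 1)*(v - 4)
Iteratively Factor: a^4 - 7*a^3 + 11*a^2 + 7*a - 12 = (a - 1)*(a^3 - 6*a^2 + 5*a + 12) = (a - 1)*(a + 1)*(a^2 - 7*a + 12) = (a - 3)*(a - 1)*(a + 1)*(a - 4)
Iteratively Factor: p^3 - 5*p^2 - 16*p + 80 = (p + 4)*(p^2 - 9*p + 20) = (p - 5)*(p + 4)*(p - 4)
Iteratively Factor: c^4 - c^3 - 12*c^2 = (c)*(c^3 - c^2 - 12*c) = c^2*(c^2 - c - 12) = c^2*(c + 3)*(c - 4)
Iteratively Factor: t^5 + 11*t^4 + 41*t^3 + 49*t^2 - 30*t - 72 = (t + 3)*(t^4 + 8*t^3 + 17*t^2 - 2*t - 24) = (t - 1)*(t + 3)*(t^3 + 9*t^2 + 26*t + 24) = (t - 1)*(t + 2)*(t + 3)*(t^2 + 7*t + 12) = (t - 1)*(t + 2)*(t + 3)^2*(t + 4)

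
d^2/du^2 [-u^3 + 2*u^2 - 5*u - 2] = 4 - 6*u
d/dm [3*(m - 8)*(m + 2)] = 6*m - 18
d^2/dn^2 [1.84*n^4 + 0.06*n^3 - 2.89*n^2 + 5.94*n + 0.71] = 22.08*n^2 + 0.36*n - 5.78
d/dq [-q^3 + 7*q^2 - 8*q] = -3*q^2 + 14*q - 8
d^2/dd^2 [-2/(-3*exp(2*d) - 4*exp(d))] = 8*(9*exp(2*d) + 9*exp(d) + 4)*exp(-d)/(27*exp(3*d) + 108*exp(2*d) + 144*exp(d) + 64)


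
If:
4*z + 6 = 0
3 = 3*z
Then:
No Solution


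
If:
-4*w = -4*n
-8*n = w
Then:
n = 0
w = 0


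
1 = 1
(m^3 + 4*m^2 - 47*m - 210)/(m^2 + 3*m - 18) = (m^2 - 2*m - 35)/(m - 3)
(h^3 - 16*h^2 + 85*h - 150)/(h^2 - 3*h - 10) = (h^2 - 11*h + 30)/(h + 2)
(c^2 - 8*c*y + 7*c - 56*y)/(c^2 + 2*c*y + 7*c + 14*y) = (c - 8*y)/(c + 2*y)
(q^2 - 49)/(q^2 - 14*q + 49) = (q + 7)/(q - 7)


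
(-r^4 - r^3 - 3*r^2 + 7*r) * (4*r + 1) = -4*r^5 - 5*r^4 - 13*r^3 + 25*r^2 + 7*r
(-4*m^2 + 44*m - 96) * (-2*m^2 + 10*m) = 8*m^4 - 128*m^3 + 632*m^2 - 960*m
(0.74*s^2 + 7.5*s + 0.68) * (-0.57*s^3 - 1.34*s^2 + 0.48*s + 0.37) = -0.4218*s^5 - 5.2666*s^4 - 10.0824*s^3 + 2.9626*s^2 + 3.1014*s + 0.2516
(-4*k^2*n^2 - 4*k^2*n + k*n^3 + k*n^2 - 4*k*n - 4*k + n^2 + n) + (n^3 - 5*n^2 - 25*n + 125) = -4*k^2*n^2 - 4*k^2*n + k*n^3 + k*n^2 - 4*k*n - 4*k + n^3 - 4*n^2 - 24*n + 125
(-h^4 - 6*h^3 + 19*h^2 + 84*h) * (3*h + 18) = -3*h^5 - 36*h^4 - 51*h^3 + 594*h^2 + 1512*h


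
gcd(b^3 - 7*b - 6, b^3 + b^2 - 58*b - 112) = b + 2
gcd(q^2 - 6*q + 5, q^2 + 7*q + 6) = 1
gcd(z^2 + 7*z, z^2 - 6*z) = z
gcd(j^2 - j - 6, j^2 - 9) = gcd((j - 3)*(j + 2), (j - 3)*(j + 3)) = j - 3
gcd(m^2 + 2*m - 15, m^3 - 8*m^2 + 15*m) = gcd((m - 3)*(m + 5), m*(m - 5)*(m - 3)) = m - 3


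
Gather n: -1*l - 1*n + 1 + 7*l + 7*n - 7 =6*l + 6*n - 6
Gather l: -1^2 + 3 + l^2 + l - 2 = l^2 + l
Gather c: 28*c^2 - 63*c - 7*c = 28*c^2 - 70*c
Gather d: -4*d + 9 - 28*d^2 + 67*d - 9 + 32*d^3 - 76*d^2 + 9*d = 32*d^3 - 104*d^2 + 72*d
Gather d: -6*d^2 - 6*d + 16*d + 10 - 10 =-6*d^2 + 10*d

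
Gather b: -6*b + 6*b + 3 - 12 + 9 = 0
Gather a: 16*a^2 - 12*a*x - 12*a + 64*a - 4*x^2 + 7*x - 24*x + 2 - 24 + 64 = 16*a^2 + a*(52 - 12*x) - 4*x^2 - 17*x + 42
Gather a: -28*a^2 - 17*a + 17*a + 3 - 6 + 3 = -28*a^2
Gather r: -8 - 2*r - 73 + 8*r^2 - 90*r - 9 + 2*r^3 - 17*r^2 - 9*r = 2*r^3 - 9*r^2 - 101*r - 90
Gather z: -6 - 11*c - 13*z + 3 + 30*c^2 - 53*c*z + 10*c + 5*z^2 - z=30*c^2 - c + 5*z^2 + z*(-53*c - 14) - 3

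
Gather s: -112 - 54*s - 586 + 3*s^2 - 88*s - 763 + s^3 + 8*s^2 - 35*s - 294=s^3 + 11*s^2 - 177*s - 1755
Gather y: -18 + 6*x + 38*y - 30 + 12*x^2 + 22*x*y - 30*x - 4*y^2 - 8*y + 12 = 12*x^2 - 24*x - 4*y^2 + y*(22*x + 30) - 36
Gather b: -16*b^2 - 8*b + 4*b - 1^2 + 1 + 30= -16*b^2 - 4*b + 30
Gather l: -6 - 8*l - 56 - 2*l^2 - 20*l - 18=-2*l^2 - 28*l - 80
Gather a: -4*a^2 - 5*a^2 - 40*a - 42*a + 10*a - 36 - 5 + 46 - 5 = -9*a^2 - 72*a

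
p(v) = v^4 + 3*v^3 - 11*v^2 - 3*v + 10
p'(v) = 4*v^3 + 9*v^2 - 22*v - 3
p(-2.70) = -67.99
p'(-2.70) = 43.28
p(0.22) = 8.84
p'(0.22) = -7.36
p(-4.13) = -85.63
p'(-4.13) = -40.41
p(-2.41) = -54.92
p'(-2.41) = 46.30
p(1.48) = -4.01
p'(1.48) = -2.88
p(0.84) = 1.99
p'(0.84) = -12.76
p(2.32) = 10.27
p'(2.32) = 44.35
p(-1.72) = -23.90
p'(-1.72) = 41.11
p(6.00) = 1540.00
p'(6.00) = 1053.00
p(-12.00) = 14014.00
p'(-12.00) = -5355.00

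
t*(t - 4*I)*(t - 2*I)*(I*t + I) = I*t^4 + 6*t^3 + I*t^3 + 6*t^2 - 8*I*t^2 - 8*I*t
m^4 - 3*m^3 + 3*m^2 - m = m*(m - 1)^3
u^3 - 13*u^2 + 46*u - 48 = (u - 8)*(u - 3)*(u - 2)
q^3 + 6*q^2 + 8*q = q*(q + 2)*(q + 4)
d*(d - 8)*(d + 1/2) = d^3 - 15*d^2/2 - 4*d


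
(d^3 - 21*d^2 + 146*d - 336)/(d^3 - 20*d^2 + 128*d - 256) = (d^2 - 13*d + 42)/(d^2 - 12*d + 32)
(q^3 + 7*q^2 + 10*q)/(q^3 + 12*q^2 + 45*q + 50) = q/(q + 5)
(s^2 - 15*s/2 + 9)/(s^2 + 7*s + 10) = (s^2 - 15*s/2 + 9)/(s^2 + 7*s + 10)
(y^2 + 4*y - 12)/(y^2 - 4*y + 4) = (y + 6)/(y - 2)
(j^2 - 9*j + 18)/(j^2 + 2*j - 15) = (j - 6)/(j + 5)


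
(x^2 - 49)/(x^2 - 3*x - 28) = (x + 7)/(x + 4)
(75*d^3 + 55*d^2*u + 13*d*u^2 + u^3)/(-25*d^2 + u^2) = (15*d^2 + 8*d*u + u^2)/(-5*d + u)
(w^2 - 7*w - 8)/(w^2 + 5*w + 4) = (w - 8)/(w + 4)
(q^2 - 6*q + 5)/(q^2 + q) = (q^2 - 6*q + 5)/(q*(q + 1))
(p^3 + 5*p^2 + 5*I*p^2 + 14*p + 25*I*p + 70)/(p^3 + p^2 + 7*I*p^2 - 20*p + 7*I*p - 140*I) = (p - 2*I)/(p - 4)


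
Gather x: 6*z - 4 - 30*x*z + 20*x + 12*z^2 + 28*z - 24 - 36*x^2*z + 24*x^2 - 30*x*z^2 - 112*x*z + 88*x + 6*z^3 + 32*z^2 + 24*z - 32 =x^2*(24 - 36*z) + x*(-30*z^2 - 142*z + 108) + 6*z^3 + 44*z^2 + 58*z - 60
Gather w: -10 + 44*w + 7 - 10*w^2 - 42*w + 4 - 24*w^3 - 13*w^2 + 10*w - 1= -24*w^3 - 23*w^2 + 12*w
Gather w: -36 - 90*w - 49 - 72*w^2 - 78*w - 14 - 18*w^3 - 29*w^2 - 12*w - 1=-18*w^3 - 101*w^2 - 180*w - 100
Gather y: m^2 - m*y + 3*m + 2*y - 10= m^2 + 3*m + y*(2 - m) - 10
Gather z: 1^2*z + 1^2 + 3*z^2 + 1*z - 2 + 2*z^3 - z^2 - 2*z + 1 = 2*z^3 + 2*z^2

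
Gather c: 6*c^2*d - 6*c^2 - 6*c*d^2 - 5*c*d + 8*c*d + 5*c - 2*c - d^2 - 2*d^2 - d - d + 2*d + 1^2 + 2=c^2*(6*d - 6) + c*(-6*d^2 + 3*d + 3) - 3*d^2 + 3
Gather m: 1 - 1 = 0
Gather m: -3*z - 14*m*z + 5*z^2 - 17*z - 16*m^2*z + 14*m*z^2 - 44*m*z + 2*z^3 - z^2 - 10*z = -16*m^2*z + m*(14*z^2 - 58*z) + 2*z^3 + 4*z^2 - 30*z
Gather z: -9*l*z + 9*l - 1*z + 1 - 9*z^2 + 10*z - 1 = 9*l - 9*z^2 + z*(9 - 9*l)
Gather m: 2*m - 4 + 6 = 2*m + 2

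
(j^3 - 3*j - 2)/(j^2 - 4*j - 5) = (j^2 - j - 2)/(j - 5)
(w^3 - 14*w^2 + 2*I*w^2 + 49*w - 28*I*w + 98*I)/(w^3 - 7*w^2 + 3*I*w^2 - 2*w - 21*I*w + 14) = (w - 7)/(w + I)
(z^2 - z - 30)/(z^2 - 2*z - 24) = (z + 5)/(z + 4)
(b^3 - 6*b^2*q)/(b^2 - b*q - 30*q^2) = b^2/(b + 5*q)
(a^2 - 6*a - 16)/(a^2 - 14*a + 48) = (a + 2)/(a - 6)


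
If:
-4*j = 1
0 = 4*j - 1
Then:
No Solution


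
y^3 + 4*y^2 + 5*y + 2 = (y + 1)^2*(y + 2)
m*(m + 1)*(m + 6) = m^3 + 7*m^2 + 6*m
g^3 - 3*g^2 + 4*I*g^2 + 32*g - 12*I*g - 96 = (g - 3)*(g - 4*I)*(g + 8*I)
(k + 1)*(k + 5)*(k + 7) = k^3 + 13*k^2 + 47*k + 35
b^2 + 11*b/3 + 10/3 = (b + 5/3)*(b + 2)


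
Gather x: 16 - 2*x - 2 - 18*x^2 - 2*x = -18*x^2 - 4*x + 14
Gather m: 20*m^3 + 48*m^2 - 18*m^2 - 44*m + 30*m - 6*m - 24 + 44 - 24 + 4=20*m^3 + 30*m^2 - 20*m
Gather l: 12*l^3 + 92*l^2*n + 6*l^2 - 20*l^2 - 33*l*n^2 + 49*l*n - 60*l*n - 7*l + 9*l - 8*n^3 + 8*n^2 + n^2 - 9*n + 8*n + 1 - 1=12*l^3 + l^2*(92*n - 14) + l*(-33*n^2 - 11*n + 2) - 8*n^3 + 9*n^2 - n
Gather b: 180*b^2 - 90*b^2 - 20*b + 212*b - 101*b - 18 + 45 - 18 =90*b^2 + 91*b + 9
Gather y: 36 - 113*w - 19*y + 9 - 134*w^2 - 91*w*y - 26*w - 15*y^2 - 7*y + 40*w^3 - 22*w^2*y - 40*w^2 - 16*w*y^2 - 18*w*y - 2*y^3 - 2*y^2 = 40*w^3 - 174*w^2 - 139*w - 2*y^3 + y^2*(-16*w - 17) + y*(-22*w^2 - 109*w - 26) + 45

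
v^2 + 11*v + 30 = (v + 5)*(v + 6)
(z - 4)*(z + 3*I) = z^2 - 4*z + 3*I*z - 12*I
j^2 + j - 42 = (j - 6)*(j + 7)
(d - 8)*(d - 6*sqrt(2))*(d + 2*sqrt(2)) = d^3 - 8*d^2 - 4*sqrt(2)*d^2 - 24*d + 32*sqrt(2)*d + 192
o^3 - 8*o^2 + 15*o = o*(o - 5)*(o - 3)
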